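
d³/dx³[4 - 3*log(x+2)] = -6/(x^3 + 6*x^2 + 12*x + 8)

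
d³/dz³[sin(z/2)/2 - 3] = -cos(z/2)/16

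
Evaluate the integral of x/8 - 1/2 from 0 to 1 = -7/16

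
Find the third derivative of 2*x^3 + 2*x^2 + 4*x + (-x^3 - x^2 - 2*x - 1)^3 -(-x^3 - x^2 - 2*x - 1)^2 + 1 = -504*x^6 - 1008*x^5 - 1890*x^4 - 2040*x^3 - 1560*x^2 - 768*x - 162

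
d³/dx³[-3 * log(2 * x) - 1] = -6/x^3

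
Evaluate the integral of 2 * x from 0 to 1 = 1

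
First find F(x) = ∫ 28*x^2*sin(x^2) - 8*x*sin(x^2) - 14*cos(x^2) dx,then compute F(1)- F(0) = -10*cos(1) - 4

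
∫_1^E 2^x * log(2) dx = -2 + 2^E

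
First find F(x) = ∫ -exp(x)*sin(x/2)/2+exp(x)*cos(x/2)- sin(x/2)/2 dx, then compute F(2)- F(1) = (-E - 1)*cos(1/2) + (1 + exp(2))*cos(1)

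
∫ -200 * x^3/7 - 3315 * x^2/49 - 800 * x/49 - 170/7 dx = -50*x^4/7 - 1105*x^3/49 - 400*x^2/49 - 170*x/7 + C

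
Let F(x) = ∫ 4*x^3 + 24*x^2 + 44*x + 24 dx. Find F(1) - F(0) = 55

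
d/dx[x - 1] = 1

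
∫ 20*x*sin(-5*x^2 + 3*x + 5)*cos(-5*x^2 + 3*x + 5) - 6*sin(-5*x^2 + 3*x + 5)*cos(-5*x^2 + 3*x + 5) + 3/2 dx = 3*x/2 + cos(-5*x^2 + 3*x + 5)^2 + C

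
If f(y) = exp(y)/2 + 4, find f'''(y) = exp(y)/2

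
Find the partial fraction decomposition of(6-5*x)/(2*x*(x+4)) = -13/(4*(x + 4)) + 3/(4*x)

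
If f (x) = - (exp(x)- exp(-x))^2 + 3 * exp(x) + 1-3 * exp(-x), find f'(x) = (-2*exp(4*x) + 3*exp(3*x) + 3*exp(x) + 2)*exp(-2*x)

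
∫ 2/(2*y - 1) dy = log(4*y - 2) + C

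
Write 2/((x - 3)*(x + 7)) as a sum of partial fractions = -1/(5*(x + 7)) + 1/(5*(x - 3))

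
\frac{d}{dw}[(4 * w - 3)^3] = 192*w^2 - 288*w + 108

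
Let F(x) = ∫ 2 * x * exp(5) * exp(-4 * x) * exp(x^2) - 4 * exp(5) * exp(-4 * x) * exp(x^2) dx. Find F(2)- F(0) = E - exp(5)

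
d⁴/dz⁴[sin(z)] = sin(z)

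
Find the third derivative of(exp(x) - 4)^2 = 8*exp(2*x) - 8*exp(x)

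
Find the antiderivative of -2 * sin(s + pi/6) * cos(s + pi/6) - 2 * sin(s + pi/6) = (cos(s + pi/6) + 1)^2 + C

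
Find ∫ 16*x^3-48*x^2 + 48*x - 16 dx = 4*x^4 - 16*x^3 + 24*x^2 - 16*x + C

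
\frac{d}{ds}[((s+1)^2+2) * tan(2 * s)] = 2*s^2/cos(2*s)^2 + 2*s*tan(2*s) + 4*s/cos(2*s)^2 + 2*tan(2*s) + 6/cos(2*s)^2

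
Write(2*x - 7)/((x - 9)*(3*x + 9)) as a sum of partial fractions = 13/(36*(x + 3)) + 11/(36*(x - 9))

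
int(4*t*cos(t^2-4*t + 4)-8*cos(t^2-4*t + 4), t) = 2*sin((t - 2)^2) + C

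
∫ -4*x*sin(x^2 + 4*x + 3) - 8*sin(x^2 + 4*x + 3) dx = 2*cos((x + 2)^2 - 1) + C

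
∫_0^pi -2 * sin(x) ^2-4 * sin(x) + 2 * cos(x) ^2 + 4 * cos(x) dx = -8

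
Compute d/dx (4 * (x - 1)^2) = 8*x - 8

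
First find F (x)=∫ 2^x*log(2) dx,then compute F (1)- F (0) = 1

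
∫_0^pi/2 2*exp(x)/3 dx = -2/3 + 2*exp(pi/2)/3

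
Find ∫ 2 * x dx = x^2 + C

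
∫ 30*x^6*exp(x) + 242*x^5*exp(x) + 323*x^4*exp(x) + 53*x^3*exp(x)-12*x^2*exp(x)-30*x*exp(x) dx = x^2*(30*x^4 + 62*x^3 + 13*x^2 + x - 15)*exp(x) + C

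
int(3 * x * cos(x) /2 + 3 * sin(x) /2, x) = 3*x*sin(x)/2 + C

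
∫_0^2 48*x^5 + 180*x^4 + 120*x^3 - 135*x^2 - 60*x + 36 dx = 1736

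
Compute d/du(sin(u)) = cos(u)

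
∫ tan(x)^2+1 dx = tan(x) + C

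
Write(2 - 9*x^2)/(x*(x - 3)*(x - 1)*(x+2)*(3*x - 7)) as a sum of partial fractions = 3807/(728*(3*x - 7)) - 17/(195*(x + 2)) - 7/(24*(x - 1)) - 79/(60*(x - 3)) - 1/(21*x)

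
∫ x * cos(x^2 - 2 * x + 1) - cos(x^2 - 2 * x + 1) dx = sin((x - 1)^2)/2 + C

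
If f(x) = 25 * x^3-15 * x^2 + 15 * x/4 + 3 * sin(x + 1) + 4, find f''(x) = 150*x - 3*sin(x + 1) - 30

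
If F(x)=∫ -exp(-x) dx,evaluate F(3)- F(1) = -exp(-1) + exp(-3)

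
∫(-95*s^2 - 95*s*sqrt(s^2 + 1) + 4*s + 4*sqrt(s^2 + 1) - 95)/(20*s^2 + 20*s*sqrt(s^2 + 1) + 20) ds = -19*s/4 + log(s + sqrt(s^2 + 1))/5 + C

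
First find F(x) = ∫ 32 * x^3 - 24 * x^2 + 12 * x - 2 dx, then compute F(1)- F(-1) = -20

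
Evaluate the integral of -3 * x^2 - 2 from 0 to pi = -pi^3 - 2*pi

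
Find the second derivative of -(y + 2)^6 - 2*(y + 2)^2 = -30*y^4 - 240*y^3 - 720*y^2 - 960*y - 484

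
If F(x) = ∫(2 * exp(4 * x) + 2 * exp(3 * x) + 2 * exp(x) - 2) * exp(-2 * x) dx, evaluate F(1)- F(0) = -1 + (-exp(-1) + 1 + E)^2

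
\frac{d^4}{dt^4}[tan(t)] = 24*tan(t)^5 + 40*tan(t)^3 + 16*tan(t)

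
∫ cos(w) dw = sin(w) + C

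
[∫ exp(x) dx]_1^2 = -E + exp(2)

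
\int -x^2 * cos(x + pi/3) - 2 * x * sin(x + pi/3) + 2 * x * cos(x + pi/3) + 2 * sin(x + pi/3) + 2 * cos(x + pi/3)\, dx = (-x^2 + 2*x + 2)*sin(x + pi/3) + C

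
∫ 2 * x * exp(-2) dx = x^2*exp(-2) + C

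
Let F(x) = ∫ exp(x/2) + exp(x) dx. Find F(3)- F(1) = -2*exp(1/2) - E + 2*exp(3/2) + exp(3)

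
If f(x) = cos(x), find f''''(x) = cos(x)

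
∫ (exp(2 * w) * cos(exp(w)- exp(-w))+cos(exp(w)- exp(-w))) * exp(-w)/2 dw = sin(2*sinh(w))/2 + C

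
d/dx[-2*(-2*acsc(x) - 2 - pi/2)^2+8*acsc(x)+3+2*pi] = (16*acsc(x) + 8 + 4*pi)/(x^2*sqrt(1 - 1/x^2))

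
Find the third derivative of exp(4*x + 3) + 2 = 64*exp(4*x + 3)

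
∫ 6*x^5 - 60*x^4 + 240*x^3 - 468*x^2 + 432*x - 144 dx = x^6 - 12*x^5 + 60*x^4 - 156*x^3 + 216*x^2 - 144*x + C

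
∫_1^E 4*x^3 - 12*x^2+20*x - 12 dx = -4 + (2 + (-1 + E)^2)^2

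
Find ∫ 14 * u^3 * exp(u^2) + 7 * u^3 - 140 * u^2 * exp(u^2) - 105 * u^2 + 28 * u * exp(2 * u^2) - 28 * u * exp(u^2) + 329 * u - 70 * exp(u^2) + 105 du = 7*u^2/2 - 35*u + 7*(u^2 - 10*u + 2*exp(u^2) - 4)^2/4 + 7*exp(u^2) + C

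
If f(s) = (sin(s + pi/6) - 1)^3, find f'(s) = 3*sin(s + pi/6)^2*cos(s + pi/6) - 3*sin(2*s + pi/3) + 3*cos(s + pi/6)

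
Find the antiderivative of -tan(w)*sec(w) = -sec(w) + C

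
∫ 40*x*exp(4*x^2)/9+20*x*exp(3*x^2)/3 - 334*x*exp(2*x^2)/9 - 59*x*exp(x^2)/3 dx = 5*(exp(2*x^2) + exp(x^2) - 9)^2/9 + exp(2*x^2)/6 + exp(x^2)/6 + C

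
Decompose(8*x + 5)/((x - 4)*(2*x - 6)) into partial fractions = -29/(2*(x - 3)) + 37/(2*(x - 4))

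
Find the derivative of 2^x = 2^x*log(2)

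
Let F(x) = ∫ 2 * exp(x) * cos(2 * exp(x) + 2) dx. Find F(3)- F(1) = sin(2 + 2*exp(3)) - sin(2 + 2*E)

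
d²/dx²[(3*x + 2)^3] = 162*x + 108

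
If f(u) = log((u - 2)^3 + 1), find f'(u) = (3*u^2 - 12*u + 12)/(u^3 - 6*u^2 + 12*u - 7)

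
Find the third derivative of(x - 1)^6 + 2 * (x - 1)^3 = 120*x^3 - 360*x^2 + 360*x - 108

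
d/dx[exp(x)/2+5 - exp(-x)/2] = (exp(2*x) + 1)*exp(-x)/2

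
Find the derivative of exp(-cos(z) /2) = exp(-cos(z)/2)*sin(z)/2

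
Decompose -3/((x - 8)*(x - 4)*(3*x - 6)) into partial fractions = -1/(12*(x - 2)) + 1/(8*(x - 4)) - 1/(24*(x - 8))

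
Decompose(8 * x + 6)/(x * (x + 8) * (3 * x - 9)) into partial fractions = -29/(132*(x + 8)) + 10/(33*(x - 3)) - 1/(12*x)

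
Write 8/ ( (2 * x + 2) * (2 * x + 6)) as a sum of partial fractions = -1/(x + 3) + 1/(x + 1)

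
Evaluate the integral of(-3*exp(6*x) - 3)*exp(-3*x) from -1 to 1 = -2*exp(3) + 2*exp(-3)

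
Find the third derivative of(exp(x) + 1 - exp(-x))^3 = (27*exp(6*x) + 24*exp(5*x) - 24*exp(x) + 27)*exp(-3*x)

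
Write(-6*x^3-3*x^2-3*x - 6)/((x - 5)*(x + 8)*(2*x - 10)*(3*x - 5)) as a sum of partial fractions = -159/(725*(3*x - 5)) - 1449/(4901*(x + 8)) - 2667/(4225*(x - 5)) - 423/(130*(x - 5)^2)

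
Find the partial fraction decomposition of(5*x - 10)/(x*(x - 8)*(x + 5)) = -7/(13*(x + 5)) + 15/(52*(x - 8)) + 1/(4*x)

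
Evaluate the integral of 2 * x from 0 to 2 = 4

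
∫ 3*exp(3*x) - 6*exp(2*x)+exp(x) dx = (exp(x) - 1)^3 - 2*exp(x) + C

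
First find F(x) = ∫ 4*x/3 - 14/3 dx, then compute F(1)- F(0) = -4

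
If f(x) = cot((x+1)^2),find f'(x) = -2*(x + 1)/sin(x^2 + 2*x + 1)^2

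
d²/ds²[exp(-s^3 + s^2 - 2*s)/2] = 9*s^4*exp(-s^3 + s^2 - 2*s)/2 - 6*s^3*exp(-s^3 + s^2 - 2*s) + 8*s^2*exp(-s^3 + s^2 - 2*s) - 7*s*exp(-s^3 + s^2 - 2*s) + 3*exp(-s^3 + s^2 - 2*s)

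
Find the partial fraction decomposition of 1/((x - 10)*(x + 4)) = -1/(14*(x + 4)) + 1/(14*(x - 10))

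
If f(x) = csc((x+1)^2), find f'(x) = -4*(x + 1)*cos(x^2 + 2*x + 1)/(1 - cos(2*(x^2 + 2*x + 1)))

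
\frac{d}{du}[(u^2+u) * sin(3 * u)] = 3*u^2*cos(3*u) + 2*u*sin(3*u) + 3*u*cos(3*u) + sin(3*u)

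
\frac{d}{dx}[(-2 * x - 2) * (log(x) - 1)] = (-2*x*log(x) - 2)/x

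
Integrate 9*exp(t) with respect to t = 9*exp(t) + C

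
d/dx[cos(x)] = -sin(x)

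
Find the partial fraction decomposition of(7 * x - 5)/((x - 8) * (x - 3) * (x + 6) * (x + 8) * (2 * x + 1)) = -8/(1155*(2*x + 1)) - 61/(5280*(x + 8)) + 47/(2772*(x + 6)) - 16/(3465*(x - 3)) + 3/(1120*(x - 8))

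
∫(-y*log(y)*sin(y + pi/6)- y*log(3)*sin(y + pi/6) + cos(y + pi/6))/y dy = log(3*y)*cos(y + pi/6) + C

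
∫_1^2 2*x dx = 3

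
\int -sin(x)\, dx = cos(x) + C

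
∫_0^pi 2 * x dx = pi^2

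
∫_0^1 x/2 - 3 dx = -11/4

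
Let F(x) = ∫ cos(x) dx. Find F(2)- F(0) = sin(2)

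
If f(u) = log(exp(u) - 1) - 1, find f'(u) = exp(u)/(exp(u) - 1)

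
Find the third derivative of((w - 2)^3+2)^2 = 120*w^3 - 720*w^2 + 1440*w - 936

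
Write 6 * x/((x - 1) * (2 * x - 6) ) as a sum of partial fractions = -3/(2*(x - 1)) + 9/(2*(x - 3))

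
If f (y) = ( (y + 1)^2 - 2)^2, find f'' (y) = 12*y^2 + 24*y + 4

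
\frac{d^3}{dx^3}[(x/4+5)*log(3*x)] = (40 - x)/(4*x^3)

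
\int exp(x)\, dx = exp(x) + C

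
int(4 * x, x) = 2*x^2 + C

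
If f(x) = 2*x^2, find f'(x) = 4*x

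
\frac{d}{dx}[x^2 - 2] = 2*x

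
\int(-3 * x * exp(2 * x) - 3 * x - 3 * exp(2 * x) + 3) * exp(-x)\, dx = -6*x*sinh(x) + C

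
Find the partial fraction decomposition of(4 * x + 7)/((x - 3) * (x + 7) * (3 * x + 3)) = -7/(60*(x + 7)) - 1/(24*(x + 1)) + 19/(120*(x - 3))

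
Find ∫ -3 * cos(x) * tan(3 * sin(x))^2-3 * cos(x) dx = -tan(3*sin(x)) + C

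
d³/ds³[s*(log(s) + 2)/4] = -1/(4*s^2)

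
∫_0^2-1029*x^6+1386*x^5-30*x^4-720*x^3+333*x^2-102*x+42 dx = -6336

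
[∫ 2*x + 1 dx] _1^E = -2 + E + exp(2)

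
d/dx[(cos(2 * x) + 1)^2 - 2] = -16*sin(x)*cos(x)^3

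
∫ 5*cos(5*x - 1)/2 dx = sin(5*x - 1)/2 + C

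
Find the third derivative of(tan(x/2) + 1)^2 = 3*tan(x/2)^5 + 3*tan(x/2)^4/2 + 5*tan(x/2)^3 + 2*tan(x/2)^2 + 2*tan(x/2) + 1/2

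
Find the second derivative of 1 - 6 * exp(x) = -6*exp(x)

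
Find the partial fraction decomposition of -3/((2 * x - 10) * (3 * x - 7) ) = 9/(16*(3*x - 7)) - 3/(16*(x - 5))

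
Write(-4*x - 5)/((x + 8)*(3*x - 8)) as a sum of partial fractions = -47/(32*(3*x - 8)) - 27/(32*(x + 8))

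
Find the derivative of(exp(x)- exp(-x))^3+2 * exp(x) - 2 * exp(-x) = (3*exp(6*x) - exp(4*x) - exp(2*x) + 3)*exp(-3*x)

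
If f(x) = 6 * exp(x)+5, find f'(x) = 6*exp(x)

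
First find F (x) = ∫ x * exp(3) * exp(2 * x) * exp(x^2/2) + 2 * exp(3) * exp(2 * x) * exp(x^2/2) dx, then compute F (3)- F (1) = -exp(11/2) + exp(27/2)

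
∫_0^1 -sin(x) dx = -1 + cos(1)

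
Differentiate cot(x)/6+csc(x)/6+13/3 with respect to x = -(cos(x) + 1)/(6*sin(x)^2)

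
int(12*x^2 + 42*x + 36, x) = 4*x^3 + 21*x^2 + 36*x + C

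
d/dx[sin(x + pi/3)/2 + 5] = cos(x + pi/3)/2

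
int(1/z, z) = log(-8*z) + C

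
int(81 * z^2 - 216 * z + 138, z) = 27*z^3 - 108*z^2 + 138*z + C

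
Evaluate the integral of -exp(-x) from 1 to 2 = -exp(-1) + exp(-2)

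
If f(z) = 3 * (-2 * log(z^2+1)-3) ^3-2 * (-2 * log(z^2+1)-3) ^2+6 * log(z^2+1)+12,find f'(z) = (-144*z*log(z^2 + 1)^2 - 464*z*log(z^2 + 1) - 360*z)/(z^2 + 1)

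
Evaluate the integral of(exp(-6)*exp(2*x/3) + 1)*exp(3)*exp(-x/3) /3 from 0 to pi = -exp(3 - pi/3) - exp(-3) + exp(-3 + pi/3) + exp(3)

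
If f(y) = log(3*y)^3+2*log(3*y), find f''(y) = (-3*log(y)^2 - 6*log(3)*log(y) + 6*log(y) - 3*log(3)^2 - 2 + 6*log(3))/y^2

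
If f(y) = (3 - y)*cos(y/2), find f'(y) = y*sin(y/2)/2 - 3*sin(y/2)/2 - cos(y/2)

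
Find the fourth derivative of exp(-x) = exp(-x)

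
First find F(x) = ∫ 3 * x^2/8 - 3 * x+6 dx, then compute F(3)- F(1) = 13/4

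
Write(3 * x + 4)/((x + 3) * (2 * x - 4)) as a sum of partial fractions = 1/(2*(x + 3)) + 1/(x - 2)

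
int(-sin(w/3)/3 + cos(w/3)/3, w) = sqrt(2)*sin(w/3 + pi/4) + C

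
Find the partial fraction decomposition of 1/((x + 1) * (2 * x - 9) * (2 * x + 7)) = 1/(40*(2*x + 7)) + 1/(88*(2*x - 9)) - 1/(55*(x + 1))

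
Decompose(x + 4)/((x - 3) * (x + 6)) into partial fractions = 2/(9*(x + 6)) + 7/(9*(x - 3))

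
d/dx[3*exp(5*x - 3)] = 15*exp(5*x - 3)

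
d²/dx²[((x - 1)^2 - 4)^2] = 12*x^2 - 24*x - 4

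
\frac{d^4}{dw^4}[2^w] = 2^w*log(2)^4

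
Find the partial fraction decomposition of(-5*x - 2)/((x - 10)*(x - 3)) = 17/(7*(x - 3)) - 52/(7*(x - 10))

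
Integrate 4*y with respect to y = 2*y^2 + C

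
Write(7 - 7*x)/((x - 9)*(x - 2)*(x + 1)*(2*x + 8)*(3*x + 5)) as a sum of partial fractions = -27/(176*(3*x + 5)) + 5/(468*(x + 4)) + 7/(180*(x + 1)) + 1/(396*(x - 2)) - 1/(1040*(x - 9))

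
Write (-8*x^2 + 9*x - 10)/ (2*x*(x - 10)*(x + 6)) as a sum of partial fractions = -11/(6*(x + 6)) - 9/(4*(x - 10)) + 1/(12*x)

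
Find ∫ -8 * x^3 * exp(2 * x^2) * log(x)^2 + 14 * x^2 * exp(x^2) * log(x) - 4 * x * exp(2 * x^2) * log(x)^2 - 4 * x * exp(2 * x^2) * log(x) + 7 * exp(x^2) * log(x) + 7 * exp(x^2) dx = x*(-2*x*exp(x^2)*log(x) + 7)*exp(x^2)*log(x) + C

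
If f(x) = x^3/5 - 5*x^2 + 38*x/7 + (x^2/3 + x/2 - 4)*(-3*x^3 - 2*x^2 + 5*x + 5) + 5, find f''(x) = -20*x^3 - 26*x^2 + 386*x/5 + 43/3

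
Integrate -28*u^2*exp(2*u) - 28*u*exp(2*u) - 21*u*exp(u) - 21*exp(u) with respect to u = 7*u*(-2*u*exp(u) - 3)*exp(u) + C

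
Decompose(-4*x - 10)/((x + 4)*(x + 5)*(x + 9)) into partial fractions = 13/(10*(x + 9)) - 5/(2*(x + 5)) + 6/(5*(x + 4))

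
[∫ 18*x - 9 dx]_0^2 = 18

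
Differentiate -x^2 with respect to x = -2*x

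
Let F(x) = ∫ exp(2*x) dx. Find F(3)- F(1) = -exp(2)/2 + exp(6)/2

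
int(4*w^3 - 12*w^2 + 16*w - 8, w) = w^4 - 4*w^3 + 8*w^2 - 8*w + C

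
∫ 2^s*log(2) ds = 2^s + C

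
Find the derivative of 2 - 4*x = -4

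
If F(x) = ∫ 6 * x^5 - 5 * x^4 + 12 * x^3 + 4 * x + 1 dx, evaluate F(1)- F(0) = 6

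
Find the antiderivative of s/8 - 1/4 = s^2/16 - s/4 + C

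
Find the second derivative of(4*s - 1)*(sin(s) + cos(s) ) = -4*s*sin(s) - 4*s*cos(s) - 7*sin(s) + 9*cos(s)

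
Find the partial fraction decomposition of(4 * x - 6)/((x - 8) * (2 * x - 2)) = 1/(7*(x - 1)) + 13/(7*(x - 8))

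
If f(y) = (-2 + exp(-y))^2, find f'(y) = (4*exp(y) - 2)*exp(-2*y)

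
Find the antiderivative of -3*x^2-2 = -x^3 - 2*x + C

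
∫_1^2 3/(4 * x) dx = 3*log(2)/4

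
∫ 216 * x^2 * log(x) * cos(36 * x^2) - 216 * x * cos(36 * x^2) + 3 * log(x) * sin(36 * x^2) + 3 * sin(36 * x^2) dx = (3*x*log(x) - 3)*sin(36*x^2) + C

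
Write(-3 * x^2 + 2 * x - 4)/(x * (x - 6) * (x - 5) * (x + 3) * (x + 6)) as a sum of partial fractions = -31/(594*(x + 6)) + 37/(648*(x + 3)) + 69/(440*(x - 5)) - 25/(162*(x - 6)) - 1/(135*x)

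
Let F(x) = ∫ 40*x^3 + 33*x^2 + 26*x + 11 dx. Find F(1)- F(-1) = 44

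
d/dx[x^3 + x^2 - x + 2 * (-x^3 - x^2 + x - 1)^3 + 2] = -18*x^8 - 48*x^7 + 24*x^5 - 60*x^4 + 27*x^2 - 22*x + 5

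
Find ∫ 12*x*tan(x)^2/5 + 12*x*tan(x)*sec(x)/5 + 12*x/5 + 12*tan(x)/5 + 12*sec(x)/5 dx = 12*x*(tan(x) + sec(x))/5 + C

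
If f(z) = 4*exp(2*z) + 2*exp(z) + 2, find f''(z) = 16*exp(2*z) + 2*exp(z)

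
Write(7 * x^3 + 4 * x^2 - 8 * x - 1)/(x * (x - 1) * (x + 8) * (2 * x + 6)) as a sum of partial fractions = 653/(144*(x + 8)) - 13/(12*(x + 3)) + 1/(36*(x - 1)) + 1/(48*x)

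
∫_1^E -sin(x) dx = cos(E) - cos(1)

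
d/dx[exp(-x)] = -exp(-x)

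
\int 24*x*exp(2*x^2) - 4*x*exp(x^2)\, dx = (6*exp(x^2) - 2)*exp(x^2) + C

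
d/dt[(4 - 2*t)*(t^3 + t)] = -8*t^3 + 12*t^2 - 4*t + 4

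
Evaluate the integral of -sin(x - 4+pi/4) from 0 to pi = -2*sin(pi/4 + 4)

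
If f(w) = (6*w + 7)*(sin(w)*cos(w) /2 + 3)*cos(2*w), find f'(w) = 6*w*(1 - cos(2*w))^2 - 36*w*sin(2*w) + 12*w*cos(2*w) - 9*w + 7*(1 - cos(2*w))^2 - 42*sin(2*w) + 3*sin(4*w)/4 + 32*cos(2*w) - 21/2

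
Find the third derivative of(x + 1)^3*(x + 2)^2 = 60*x^2 + 168*x + 114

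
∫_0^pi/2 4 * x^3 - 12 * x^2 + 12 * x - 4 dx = -1 + (-pi^2/4 - 1 + pi)^2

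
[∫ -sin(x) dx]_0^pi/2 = -1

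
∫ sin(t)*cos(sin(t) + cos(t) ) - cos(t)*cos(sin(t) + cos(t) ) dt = -sin(sqrt(2)*sin(t + pi/4)) + C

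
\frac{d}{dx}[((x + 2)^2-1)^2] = 4*x^3 + 24*x^2 + 44*x + 24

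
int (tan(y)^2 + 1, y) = tan(y) + C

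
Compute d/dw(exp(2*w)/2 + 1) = exp(2*w)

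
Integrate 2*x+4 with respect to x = x^2 + 4*x + C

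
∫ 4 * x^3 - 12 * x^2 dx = x^4 - 4*x^3 + C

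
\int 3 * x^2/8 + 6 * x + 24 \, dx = x^3/8 + 3*x^2 + 24*x + C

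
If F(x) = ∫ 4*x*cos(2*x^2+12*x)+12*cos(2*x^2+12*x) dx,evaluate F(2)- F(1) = -sin(14) + sin(32)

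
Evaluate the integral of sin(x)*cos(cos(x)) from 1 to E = sin(cos(1)) - sin(cos(E))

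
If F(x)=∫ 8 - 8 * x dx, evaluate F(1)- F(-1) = 16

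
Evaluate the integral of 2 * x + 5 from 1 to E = -10 + E + (2 + E)^2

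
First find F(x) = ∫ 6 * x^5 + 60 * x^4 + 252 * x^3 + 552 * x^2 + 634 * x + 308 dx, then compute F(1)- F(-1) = 1008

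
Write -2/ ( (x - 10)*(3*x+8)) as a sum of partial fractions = 3/(19*(3*x + 8)) - 1/(19*(x - 10))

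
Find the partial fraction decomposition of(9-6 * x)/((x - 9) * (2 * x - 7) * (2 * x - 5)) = -6/(13*(2*x - 5)) + 12/(11*(2*x - 7)) - 45/(143*(x - 9))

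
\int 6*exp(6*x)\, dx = exp(6*x) + C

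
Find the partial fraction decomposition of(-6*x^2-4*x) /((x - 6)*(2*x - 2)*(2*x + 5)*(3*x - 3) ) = 110/(2499*(2*x + 5)) + 53/(735*(x - 1)) + 1/(21*(x - 1)^2) - 8/(85*(x - 6))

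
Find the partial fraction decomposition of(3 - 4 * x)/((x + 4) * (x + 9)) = -39/(5*(x + 9)) + 19/(5*(x + 4))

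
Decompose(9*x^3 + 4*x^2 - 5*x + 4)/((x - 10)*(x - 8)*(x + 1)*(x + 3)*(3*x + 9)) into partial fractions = -2108/(20449*(x + 3)) + 94/(429*(x + 3)^2) + 1/(297*(x + 1)) - 2414/(3267*(x - 8)) + 1559/(1859*(x - 10))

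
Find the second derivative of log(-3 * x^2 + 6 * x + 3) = (-2*x^2 + 4*x - 6)/(x^4 - 4*x^3 + 2*x^2 + 4*x + 1)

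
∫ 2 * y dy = y^2 + C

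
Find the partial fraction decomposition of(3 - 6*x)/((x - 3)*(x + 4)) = -27/(7*(x + 4)) - 15/(7*(x - 3))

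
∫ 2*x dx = x^2 + C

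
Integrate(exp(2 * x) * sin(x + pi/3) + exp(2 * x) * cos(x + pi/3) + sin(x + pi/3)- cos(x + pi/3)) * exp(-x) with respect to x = 2*sin(x + pi/3)*sinh(x) + C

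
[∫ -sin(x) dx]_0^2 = -1 + cos(2)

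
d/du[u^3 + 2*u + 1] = 3*u^2 + 2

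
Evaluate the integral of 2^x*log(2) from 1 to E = -2 + 2^E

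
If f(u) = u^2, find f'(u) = 2*u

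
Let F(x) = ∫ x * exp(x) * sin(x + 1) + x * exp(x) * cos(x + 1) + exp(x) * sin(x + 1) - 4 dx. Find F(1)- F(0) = -4 + E*sin(2)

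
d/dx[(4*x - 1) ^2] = 32*x - 8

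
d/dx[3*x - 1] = 3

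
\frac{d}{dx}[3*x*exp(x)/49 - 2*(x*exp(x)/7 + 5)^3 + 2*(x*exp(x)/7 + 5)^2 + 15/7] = -6*x^3*exp(3*x)/343 - 6*x^2*exp(3*x)/343 - 8*x^2*exp(2*x)/7 - 8*x*exp(2*x)/7 - 907*x*exp(x)/49 - 907*exp(x)/49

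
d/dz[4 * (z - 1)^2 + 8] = 8*z - 8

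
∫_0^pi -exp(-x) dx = -1 + exp(-pi)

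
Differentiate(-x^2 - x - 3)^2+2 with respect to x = 4*x^3 + 6*x^2 + 14*x + 6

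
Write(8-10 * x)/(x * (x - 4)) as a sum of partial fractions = -8/(x - 4) - 2/x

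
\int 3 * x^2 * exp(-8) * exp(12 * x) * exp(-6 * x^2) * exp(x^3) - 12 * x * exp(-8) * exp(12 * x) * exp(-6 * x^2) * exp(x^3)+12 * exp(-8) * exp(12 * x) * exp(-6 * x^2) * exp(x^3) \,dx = exp((x - 2)^3) + C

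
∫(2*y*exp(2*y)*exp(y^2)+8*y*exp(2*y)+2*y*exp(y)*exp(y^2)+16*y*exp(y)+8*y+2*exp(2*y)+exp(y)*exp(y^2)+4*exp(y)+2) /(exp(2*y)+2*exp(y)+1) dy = (2*y*(2*y + 1)*(exp(y) + 1) + exp(y*(y + 1)))/(exp(y) + 1) + C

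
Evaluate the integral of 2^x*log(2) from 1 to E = -2 + 2^E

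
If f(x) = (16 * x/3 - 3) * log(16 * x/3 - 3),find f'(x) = 16*log(16*x/3 - 3)/3 + 16/3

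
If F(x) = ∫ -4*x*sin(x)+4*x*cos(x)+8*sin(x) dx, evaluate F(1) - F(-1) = -8*sin(1) + 8*cos(1)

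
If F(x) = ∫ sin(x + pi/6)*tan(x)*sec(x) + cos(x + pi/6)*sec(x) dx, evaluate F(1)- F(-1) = sqrt(3)*tan(1)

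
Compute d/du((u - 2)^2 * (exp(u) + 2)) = u^2*exp(u) - 2*u*exp(u) + 4*u - 8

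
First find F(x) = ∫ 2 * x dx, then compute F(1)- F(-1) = 0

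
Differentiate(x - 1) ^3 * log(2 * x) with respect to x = (3*x^3*log(x) + x^3 + 3*x^3*log(2) - 6*x^2*log(x) - 6*x^2*log(2) - 3*x^2 + 3*x*log(x) + 3*x*log(2) + 3*x - 1)/x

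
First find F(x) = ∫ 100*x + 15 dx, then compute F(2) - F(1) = 165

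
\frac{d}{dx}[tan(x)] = cos(x)^(-2)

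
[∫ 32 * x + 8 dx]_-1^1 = 16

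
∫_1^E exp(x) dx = -E + exp(E)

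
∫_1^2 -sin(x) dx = -cos(1) + cos(2)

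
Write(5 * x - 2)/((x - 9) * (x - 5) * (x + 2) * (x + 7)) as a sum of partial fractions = 37/(960*(x + 7)) - 12/(385*(x + 2)) - 23/(336*(x - 5)) + 43/(704*(x - 9))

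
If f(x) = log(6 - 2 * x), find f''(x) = -1/(x^2 - 6*x + 9)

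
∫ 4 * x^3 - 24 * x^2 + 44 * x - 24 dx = x^4 - 8*x^3 + 22*x^2 - 24*x + C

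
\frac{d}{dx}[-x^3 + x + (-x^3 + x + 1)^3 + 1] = -9*x^8 + 21*x^6 + 18*x^5 - 15*x^4 - 24*x^3 - 9*x^2 + 6*x + 4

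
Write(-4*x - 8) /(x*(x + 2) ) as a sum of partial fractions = -4/x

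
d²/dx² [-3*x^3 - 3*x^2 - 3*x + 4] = -18*x - 6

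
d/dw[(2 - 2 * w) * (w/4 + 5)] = -w - 19/2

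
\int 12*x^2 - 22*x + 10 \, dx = 4*x^3 - 11*x^2 + 10*x + C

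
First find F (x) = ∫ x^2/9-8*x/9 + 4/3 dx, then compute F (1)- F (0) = 25/27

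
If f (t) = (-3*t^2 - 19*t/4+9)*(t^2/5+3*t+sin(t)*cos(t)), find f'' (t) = 6*t^2*sin(2*t) - 36*t^2/5 + 19*t*sin(2*t)/2 - 12*t*cos(2*t) - 597*t/10 - 21*sin(2*t) - 19*cos(2*t)/2 - 249/10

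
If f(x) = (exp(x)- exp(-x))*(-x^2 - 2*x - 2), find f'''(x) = (-x^2*exp(2*x) - x^2 - 8*x*exp(2*x) + 4*x - 14*exp(2*x) - 2)*exp(-x)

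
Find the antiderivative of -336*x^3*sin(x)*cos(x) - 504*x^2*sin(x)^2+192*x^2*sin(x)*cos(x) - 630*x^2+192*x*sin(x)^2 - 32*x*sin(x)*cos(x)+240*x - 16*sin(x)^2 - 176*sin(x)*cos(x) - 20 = (4*sin(x)^2 + 5)*(-42*x^3 + 24*x^2 - 4*x - 22) + C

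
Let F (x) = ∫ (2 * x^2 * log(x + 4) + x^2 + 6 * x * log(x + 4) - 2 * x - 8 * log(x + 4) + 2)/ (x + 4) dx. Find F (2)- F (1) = -log(5) + 2*log(6)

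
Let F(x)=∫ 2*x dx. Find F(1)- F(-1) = 0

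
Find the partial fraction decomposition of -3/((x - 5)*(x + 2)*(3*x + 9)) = -1/(8*(x + 3)) + 1/(7*(x + 2)) - 1/(56*(x - 5))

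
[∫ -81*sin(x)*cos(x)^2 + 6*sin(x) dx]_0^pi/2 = -21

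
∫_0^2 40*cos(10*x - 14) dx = 4*sin(6) + 4*sin(14)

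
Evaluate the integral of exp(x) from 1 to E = -E + exp(E)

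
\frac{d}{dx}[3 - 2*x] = -2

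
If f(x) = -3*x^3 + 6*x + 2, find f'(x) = 6 - 9*x^2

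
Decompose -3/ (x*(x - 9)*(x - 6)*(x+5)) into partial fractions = 3/(770*(x + 5)) + 1/(66*(x - 6)) - 1/(126*(x - 9)) - 1/(90*x)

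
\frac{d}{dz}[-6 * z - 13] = -6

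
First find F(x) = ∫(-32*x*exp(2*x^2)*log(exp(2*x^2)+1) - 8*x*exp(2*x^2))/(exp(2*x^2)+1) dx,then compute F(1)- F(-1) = 0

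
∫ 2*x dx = x^2 + C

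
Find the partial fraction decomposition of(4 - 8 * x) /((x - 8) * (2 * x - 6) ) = 2/(x - 3) - 6/(x - 8)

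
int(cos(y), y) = sin(y) + C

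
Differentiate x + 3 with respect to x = 1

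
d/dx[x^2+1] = 2*x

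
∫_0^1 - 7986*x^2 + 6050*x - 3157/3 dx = -2068/3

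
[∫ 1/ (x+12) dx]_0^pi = -log(8) + log(2*pi/3 + 8)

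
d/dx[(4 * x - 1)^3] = 192*x^2 - 96*x + 12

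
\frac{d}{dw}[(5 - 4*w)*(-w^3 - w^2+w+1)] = 16*w^3 - 3*w^2 - 18*w + 1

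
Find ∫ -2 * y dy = -y^2 + C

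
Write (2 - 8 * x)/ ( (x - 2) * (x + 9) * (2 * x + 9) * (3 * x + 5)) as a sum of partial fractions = -207/(2057*(3*x + 5)) + 304/(1989*(2*x + 9)) - 37/(1089*(x + 9)) - 14/(1573*(x - 2))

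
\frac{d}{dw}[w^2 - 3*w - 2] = 2*w - 3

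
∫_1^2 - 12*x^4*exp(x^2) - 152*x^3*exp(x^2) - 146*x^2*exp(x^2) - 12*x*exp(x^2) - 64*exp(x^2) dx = -410*exp(4) + 76*E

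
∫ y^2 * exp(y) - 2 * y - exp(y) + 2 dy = (y - 1)^2*(exp(y) - 1) + C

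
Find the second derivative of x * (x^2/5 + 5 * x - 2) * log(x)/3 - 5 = (6*x^2*log(x) + 5*x^2 + 50*x*log(x) + 75*x - 10)/(15*x)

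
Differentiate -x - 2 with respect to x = -1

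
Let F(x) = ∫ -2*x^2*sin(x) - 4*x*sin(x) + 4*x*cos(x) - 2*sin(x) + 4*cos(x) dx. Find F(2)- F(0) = 18*cos(2) - 2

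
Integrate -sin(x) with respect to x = cos(x) + C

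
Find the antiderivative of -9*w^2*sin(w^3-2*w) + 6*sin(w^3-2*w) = 3*cos(w*(w^2 - 2)) + C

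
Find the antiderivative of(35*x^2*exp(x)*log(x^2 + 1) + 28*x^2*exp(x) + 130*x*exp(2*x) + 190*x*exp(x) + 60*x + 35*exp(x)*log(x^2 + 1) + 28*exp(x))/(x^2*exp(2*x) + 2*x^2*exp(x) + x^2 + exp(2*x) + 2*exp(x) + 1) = (13*exp(x) + 6)*(5*log(x^2 + 1) + 4)/(exp(x) + 1) + C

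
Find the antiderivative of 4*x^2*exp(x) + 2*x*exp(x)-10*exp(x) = (4*x^2 - 6*x - 4)*exp(x) + C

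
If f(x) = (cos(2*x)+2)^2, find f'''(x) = 32*sin(2*x) + 32*sin(4*x)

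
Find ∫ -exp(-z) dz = exp(-z) + C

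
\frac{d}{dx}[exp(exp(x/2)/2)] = exp(x/2 + exp(x/2)/2)/4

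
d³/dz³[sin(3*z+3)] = -27*cos(3*z + 3)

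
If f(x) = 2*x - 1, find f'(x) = 2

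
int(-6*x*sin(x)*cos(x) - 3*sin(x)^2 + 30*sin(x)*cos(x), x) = (15 - 3*x)*sin(x)^2 + C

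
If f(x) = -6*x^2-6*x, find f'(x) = -12*x - 6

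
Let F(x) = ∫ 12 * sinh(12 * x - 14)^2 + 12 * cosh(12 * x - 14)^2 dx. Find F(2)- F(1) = sinh(4)/2 + sinh(20)/2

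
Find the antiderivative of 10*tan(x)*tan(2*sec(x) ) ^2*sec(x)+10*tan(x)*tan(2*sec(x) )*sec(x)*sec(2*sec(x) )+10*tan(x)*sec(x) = 5*tan(2*sec(x)) + 5*sec(2*sec(x)) + C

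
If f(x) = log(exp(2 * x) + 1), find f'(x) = 2*exp(2*x)/(exp(2*x) + 1)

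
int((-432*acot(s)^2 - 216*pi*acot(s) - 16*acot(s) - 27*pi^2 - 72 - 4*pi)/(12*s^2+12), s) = 3*(4*acot(s) + pi)^3/16 + (4*acot(s) + pi)^2/24 + 6*acot(s) + C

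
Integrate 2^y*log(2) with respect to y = 2^y + C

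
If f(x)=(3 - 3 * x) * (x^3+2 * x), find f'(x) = -12*x^3 + 9*x^2 - 12*x + 6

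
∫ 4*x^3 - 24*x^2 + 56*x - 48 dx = x^4 - 8*x^3 + 28*x^2 - 48*x + C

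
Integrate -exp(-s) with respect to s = exp(-s) + C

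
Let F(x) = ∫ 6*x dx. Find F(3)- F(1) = 24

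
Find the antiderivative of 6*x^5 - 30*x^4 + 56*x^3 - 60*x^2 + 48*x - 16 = x^6 - 6*x^5 + 14*x^4 - 20*x^3 + 24*x^2 - 16*x + C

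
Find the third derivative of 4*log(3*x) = 8/x^3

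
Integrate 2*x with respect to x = x^2 + C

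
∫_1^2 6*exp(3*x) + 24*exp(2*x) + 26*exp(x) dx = -2*(2 + E)^3 - 2*E + 2*exp(2) + 2*(2 + exp(2))^3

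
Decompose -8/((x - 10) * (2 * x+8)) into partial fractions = 2/(7*(x + 4)) - 2/(7*(x - 10))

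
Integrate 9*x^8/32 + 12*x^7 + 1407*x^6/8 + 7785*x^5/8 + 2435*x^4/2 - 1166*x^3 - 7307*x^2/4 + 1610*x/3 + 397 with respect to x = x^9/32 + 3*x^8/2 + 201*x^7/8 + 2595*x^6/16 + 487*x^5/2 - 583*x^4/2 - 7307*x^3/12 + 805*x^2/3 + 397*x + C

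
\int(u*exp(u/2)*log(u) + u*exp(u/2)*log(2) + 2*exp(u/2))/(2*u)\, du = exp(u/2)*log(2*u) + C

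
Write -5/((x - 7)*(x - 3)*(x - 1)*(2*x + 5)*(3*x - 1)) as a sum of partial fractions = 81/(1088*(3*x - 1)) - 80/(24871*(2*x + 5)) - 5/(168*(x - 1)) + 5/(704*(x - 3)) - 1/(1824*(x - 7))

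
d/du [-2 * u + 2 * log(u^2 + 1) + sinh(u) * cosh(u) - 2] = (2*u^2*sinh(u)^2 - u^2 + 4*u + 2*sinh(u)^2 - 1)/(u^2 + 1)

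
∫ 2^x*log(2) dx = 2^x + C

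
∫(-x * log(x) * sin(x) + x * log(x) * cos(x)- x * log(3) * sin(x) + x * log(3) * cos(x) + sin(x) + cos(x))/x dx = sqrt(2)*log(3*x)*sin(x + pi/4) + C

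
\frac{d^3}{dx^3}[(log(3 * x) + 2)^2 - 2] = (4*log(x) + 2 + 4*log(3))/x^3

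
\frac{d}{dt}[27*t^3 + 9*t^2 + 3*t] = 81*t^2 + 18*t + 3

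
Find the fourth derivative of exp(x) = exp(x)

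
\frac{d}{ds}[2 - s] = -1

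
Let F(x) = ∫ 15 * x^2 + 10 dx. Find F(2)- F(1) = 45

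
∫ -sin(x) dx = cos(x) + C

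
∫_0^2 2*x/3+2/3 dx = 8/3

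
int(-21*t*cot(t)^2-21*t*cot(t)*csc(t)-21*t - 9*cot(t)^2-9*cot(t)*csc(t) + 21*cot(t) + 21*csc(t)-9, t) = (21*t + 9)*(cot(t) + csc(t)) + C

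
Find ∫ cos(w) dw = sin(w) + C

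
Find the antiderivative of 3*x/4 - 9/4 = 3*x^2/8 - 9*x/4 + C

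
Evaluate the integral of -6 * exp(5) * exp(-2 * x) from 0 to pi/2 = -3*exp(5) + 3*exp(5 - pi)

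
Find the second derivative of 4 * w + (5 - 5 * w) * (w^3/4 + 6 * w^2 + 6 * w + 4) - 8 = -15*w^2 - 345*w/2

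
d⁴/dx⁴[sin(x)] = sin(x)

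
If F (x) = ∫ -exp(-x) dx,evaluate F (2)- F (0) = -1 + exp(-2)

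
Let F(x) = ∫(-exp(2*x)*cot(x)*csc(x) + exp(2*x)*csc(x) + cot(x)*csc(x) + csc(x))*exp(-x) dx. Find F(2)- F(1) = (-E + exp(-1))*csc(1) + (-exp(-2) + exp(2))*csc(2)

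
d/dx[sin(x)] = cos(x)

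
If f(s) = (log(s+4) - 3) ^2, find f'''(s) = (4*log(s + 4) - 18)/(s^3 + 12*s^2 + 48*s + 64)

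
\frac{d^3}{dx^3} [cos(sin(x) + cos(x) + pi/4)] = 2*(-sqrt(2)*sin(x)*sin(sqrt(2)*sin(x + pi/4) + pi/4)*cos(x) + 3*sin(x + pi/4)*cos(sqrt(2)*sin(x + pi/4) + pi/4) + sqrt(2)*sin(sqrt(2)*sin(x + pi/4) + pi/4))*cos(x + pi/4)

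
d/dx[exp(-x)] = -exp(-x)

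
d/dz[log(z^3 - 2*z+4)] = (3*z^2 - 2)/(z^3 - 2*z + 4)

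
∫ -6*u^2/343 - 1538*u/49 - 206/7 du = -2*u^3/343 - 769*u^2/49 - 206*u/7 + C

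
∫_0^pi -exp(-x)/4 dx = -1/4 + exp(-pi)/4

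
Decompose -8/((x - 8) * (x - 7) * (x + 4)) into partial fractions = -2/(33*(x + 4)) + 8/(11*(x - 7)) - 2/(3*(x - 8))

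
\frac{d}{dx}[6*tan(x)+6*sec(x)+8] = 6*(sin(x) + 1)/cos(x)^2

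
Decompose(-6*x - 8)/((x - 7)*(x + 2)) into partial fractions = -4/(9*(x + 2)) - 50/(9*(x - 7))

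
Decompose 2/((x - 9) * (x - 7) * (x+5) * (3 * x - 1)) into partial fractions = 27/(4160*(3*x - 1)) - 1/(1344*(x + 5)) - 1/(240*(x - 7)) + 1/(364*(x - 9))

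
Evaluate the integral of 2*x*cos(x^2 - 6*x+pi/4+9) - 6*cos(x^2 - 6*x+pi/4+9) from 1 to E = sin((-3 + E)^2 + pi/4) - sin(pi/4 + 4)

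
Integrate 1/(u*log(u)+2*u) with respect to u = log(2*log(u) + 4) + C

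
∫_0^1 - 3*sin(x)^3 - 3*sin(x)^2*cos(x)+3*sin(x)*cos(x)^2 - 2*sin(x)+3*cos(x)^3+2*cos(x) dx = -3 + 2*cos(1) + 2*sin(1) + (cos(1) + sin(1))^3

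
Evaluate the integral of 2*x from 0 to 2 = 4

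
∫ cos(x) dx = sin(x) + C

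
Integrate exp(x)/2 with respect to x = exp(x)/2 + C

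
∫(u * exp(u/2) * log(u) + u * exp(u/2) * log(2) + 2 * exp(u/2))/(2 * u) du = exp(u/2)*log(2*u) + C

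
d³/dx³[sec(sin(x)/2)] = (6*sin(x) - 12*sin(x)/cos(sin(x)/2)^2 - sin(sin(x)/2)*cos(x)^2/cos(sin(x)/2) + 6*sin(sin(x)/2)*cos(x)^2/cos(sin(x)/2)^3 - 4*sin(sin(x)/2)/cos(sin(x)/2))*cos(x)/(8*cos(sin(x)/2))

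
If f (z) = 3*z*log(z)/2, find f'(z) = 3*log(z)/2 + 3/2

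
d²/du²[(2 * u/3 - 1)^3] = 16*u/9 - 8/3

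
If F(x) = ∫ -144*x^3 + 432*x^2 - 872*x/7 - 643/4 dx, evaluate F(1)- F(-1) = -67/2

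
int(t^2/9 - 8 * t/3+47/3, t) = t^3/27 - 4*t^2/3 + 47*t/3 + C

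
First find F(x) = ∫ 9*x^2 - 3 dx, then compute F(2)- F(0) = 18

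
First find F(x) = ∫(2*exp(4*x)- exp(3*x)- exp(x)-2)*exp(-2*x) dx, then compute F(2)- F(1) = -exp(2) - (E - exp(-1))^2 - exp(-1) + exp(-2) + E + (-exp(-2) + exp(2))^2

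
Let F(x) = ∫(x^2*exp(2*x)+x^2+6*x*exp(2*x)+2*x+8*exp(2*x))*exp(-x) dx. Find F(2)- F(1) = -9*E - 16*exp(-2) + 9*exp(-1) + 16*exp(2)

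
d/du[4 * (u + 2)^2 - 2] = 8*u + 16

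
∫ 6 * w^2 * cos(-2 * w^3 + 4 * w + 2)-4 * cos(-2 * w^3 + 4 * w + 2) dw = -sin(-2*w^3 + 4*w + 2) + C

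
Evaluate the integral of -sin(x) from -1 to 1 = 0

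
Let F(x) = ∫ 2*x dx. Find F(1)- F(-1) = 0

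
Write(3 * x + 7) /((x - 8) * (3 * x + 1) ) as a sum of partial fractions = -18/(25*(3*x + 1)) + 31/(25*(x - 8))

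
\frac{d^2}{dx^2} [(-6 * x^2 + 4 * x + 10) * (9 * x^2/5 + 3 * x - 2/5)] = -648*x^2/5 - 324*x/5 + 324/5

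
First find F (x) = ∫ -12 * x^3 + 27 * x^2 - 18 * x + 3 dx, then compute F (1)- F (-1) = 24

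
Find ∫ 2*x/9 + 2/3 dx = x^2/9 + 2*x/3 + C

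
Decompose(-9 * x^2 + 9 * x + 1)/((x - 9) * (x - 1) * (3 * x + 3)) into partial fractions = -17/(60*(x + 1)) - 1/(48*(x - 1)) - 647/(240*(x - 9))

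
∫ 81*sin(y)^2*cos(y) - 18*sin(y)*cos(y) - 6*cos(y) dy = 3*(9*sin(y)^2 - 3*sin(y) - 2)*sin(y) + C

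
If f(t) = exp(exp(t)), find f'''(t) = exp(t + exp(t)) + 3*exp(2*t + exp(t)) + exp(3*t + exp(t))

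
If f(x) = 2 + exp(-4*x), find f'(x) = -4*exp(-4*x)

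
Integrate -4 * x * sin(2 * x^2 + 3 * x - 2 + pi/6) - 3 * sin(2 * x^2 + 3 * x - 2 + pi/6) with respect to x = cos(2*x^2 + 3*x - 2 + pi/6) + C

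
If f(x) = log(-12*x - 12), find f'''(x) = 2/(x^3 + 3*x^2 + 3*x + 1)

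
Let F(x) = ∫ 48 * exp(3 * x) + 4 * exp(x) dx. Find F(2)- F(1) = -16*exp(3) - 4*E + 4*exp(2) + 16*exp(6)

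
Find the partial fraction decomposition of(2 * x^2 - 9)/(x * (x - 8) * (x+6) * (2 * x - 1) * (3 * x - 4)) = 441/(8800*(3*x - 4)) - 136/(975*(2*x - 1)) + 3/(1144*(x + 6)) + 17/(4800*(x - 8)) + 3/(64*x)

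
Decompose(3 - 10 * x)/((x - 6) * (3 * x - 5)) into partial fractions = 41/(13*(3*x - 5)) - 57/(13*(x - 6))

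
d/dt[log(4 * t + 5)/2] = 2/(4*t + 5)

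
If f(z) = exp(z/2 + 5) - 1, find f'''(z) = exp(z/2 + 5)/8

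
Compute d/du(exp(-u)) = -exp(-u)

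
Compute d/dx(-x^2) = -2*x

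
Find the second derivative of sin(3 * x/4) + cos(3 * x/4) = -9*sqrt(2)*sin((3*x + pi)/4)/16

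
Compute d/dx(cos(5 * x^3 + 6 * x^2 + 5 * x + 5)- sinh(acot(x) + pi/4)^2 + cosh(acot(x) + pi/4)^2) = -(15*x^2 + 12*x + 5)*sin(5*x^3 + 6*x^2 + 5*x + 5)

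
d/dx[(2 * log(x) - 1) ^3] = (24*log(x)^2 - 24*log(x) + 6)/x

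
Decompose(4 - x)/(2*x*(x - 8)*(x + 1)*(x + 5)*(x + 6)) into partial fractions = 1/(84*(x + 6)) - 9/(520*(x + 5)) + 1/(72*(x + 1)) - 1/(6552*(x - 8)) - 1/(120*x)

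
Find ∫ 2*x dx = x^2 + C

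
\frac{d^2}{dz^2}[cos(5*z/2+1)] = -25*cos(5*z/2 + 1)/4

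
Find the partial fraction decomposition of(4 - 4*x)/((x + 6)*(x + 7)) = -32/(x + 7) + 28/(x + 6)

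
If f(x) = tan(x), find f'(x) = cos(x)^(-2)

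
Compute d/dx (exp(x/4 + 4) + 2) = exp(x/4 + 4)/4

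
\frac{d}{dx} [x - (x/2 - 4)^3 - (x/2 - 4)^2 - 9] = -3*x^2/8 + 11*x/2 - 19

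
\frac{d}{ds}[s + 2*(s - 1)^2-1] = 4*s - 3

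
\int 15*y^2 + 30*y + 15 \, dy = 5*y^3 + 15*y^2 + 15*y + C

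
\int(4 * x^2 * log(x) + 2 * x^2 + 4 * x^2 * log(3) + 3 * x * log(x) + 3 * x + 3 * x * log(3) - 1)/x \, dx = (2*x^2 + 3*x - 1)*log(3*x) + C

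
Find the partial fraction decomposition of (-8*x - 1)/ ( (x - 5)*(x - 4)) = 33/(x - 4) - 41/(x - 5)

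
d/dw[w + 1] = 1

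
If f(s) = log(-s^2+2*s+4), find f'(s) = (2*s - 2)/(s^2 - 2*s - 4)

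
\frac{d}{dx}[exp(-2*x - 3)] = -2*exp(-2*x - 3)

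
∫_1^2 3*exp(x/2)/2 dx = -3*exp(1/2) + 3*E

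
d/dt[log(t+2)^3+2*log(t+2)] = (3*log(t + 2)^2 + 2)/(t + 2)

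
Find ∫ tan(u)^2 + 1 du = tan(u) + C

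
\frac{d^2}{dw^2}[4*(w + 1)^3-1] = 24*w + 24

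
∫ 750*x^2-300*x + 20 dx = 250*x^3 - 150*x^2 + 20*x + C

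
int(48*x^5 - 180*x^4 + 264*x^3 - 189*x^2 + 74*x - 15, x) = 8*x^6 - 36*x^5 + 66*x^4 - 63*x^3 + 37*x^2 - 15*x + C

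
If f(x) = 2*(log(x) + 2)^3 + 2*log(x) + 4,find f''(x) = (-6*log(x)^2 - 12*log(x) - 2)/x^2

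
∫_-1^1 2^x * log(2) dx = 3/2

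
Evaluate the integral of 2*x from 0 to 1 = 1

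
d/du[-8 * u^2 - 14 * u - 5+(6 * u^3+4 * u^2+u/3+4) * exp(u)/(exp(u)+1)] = (18*u^3*exp(u) + 54*u^2*exp(2*u) + 66*u^2*exp(u) - 24*u*exp(2*u) - 71*u*exp(u) - 48*u - 41*exp(2*u) - 71*exp(u) - 42)/(3*exp(2*u) + 6*exp(u) + 3)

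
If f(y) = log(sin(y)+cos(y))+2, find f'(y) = 1/tan(y + pi/4)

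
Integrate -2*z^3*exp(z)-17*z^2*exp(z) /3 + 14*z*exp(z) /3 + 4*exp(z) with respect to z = z*(-6*z^2 + z + 12)*exp(z)/3 + C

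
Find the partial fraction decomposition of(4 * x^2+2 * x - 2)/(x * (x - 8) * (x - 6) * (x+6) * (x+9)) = 304/(6885*(x + 9)) - 65/(1512*(x + 6)) - 77/(1080*(x - 6)) + 135/(1904*(x - 8)) - 1/(1296*x)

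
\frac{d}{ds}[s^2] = 2*s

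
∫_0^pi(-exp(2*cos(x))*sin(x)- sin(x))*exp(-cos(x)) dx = -2*E + 2*exp(-1)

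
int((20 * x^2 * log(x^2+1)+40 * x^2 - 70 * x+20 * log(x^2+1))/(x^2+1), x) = 5*(4*x - 7)*log(x^2 + 1) + C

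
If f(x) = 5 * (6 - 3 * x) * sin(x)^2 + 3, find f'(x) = -15*x*sin(2*x) - 15*sin(x)^2 + 30*sin(2*x)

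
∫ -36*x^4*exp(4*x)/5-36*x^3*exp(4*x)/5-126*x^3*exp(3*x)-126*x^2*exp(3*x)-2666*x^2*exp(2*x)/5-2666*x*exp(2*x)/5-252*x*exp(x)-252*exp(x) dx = 12*x^2*exp(2*x)/5 + 28*x*exp(x) - (3*x^2*exp(2*x) + 35*x*exp(x) + 20)^2/5 + C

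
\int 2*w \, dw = w^2 + C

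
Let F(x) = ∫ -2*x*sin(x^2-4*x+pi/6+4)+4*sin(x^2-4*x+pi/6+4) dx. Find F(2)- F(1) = -cos(pi/6 + 1) + sqrt(3)/2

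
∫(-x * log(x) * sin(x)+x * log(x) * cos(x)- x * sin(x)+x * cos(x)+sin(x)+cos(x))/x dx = sqrt(2)*(log(x) + 1)*sin(x + pi/4) + C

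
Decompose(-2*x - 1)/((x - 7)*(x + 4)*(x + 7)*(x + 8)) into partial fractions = -1/(4*(x + 8)) + 13/(42*(x + 7)) - 7/(132*(x + 4)) - 1/(154*(x - 7))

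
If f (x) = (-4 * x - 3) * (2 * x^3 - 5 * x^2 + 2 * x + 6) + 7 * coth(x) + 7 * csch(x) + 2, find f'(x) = -32*x^3 + 42*x^2 + 14*x - 30 - 7*cosh(x)/sinh(x)^2 - 7/sinh(x)^2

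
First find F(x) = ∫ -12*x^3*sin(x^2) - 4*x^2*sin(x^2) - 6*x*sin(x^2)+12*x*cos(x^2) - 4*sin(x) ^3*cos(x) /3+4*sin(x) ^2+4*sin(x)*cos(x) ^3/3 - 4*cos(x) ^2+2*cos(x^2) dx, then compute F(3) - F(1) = 63*cos(9) - 11*cos(1) - cos(12)/12 + cos(4)/12 - 2*sin(6) + 2*sin(2)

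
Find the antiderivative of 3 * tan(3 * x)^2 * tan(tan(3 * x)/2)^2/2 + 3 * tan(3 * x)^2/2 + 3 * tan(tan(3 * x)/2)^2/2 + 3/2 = tan(tan(3*x)/2) + C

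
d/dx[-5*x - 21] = -5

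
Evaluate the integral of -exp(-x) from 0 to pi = -1 + exp(-pi)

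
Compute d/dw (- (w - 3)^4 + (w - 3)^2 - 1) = -4*w^3 + 36*w^2 - 106*w + 102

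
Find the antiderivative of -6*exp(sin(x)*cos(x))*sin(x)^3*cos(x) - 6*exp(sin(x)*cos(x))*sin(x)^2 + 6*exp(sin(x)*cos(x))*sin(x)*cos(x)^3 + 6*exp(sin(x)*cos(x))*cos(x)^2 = 3*exp(sin(2*x)/2)*sin(2*x) + C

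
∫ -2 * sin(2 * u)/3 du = cos(2*u)/3 + C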